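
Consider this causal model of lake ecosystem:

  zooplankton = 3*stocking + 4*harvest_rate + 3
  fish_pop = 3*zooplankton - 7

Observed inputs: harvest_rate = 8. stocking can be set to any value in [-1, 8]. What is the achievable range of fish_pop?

89 to 170

Substituting into the zooplankton equation gives zooplankton = 3*stocking + 35.
fish_pop becomes 9*stocking + 98.
Linear in stocking, so extremes are at the endpoints: stocking = -1 gives fish_pop = 89; stocking = 8 gives fish_pop = 170.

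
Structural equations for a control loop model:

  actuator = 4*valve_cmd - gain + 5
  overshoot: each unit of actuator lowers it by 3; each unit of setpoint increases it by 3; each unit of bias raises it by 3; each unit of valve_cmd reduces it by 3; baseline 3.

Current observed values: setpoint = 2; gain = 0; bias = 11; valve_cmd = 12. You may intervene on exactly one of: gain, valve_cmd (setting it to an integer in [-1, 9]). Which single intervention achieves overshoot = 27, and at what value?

Intervening on gain: overshoot = 3*gain - 153. Reaching 27 requires gain = 60, outside [-1, 9].
Intervening on valve_cmd: with other inputs at their observed values, overshoot = -15*valve_cmd + 27. Solving for 27 gives valve_cmd = 0, within [-1, 9].

set valve_cmd = 0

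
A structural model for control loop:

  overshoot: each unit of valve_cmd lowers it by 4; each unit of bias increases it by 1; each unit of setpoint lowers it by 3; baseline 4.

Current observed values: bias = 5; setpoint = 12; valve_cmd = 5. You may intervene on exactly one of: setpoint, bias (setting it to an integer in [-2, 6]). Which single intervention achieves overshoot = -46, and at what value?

Intervening on setpoint: overshoot = -3*setpoint - 11. Reaching -46 requires setpoint = 35/3, not an integer.
Intervening on bias: with other inputs at their observed values, overshoot = bias - 52. Solving for -46 gives bias = 6, within [-2, 6].

set bias = 6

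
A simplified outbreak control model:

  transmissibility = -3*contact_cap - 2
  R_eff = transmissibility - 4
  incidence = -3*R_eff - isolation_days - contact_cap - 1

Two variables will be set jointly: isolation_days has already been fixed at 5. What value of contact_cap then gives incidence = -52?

With isolation_days held at 5:
Substituting into the R_eff equation gives R_eff = -3*contact_cap - 6.
Substituting into the incidence equation gives incidence = 8*contact_cap + 12.
Solve 8*contact_cap + 12 = -52: contact_cap = (-52 - 12) / 8 = -8.

contact_cap = -8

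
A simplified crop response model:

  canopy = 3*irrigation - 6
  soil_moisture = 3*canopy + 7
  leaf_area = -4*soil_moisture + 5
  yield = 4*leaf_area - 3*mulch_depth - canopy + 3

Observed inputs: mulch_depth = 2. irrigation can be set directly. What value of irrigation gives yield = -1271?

Substituting into the soil_moisture equation gives soil_moisture = 9*irrigation - 11.
leaf_area becomes -36*irrigation + 49.
Substituting into the yield equation gives yield = -147*irrigation + 199.
Solve -147*irrigation + 199 = -1271: irrigation = (-1271 - 199) / -147 = 10.

irrigation = 10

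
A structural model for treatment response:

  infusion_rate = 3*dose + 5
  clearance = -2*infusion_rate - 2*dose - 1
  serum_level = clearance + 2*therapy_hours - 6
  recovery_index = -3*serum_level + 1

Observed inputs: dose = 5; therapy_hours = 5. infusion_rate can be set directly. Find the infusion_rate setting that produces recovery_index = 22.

Intervening on infusion_rate fixes its value directly, overriding its dependence on dose.
Substituting into the clearance equation gives clearance = -2*infusion_rate - 11.
This gives serum_level = -2*infusion_rate - 7.
recovery_index becomes 6*infusion_rate + 22.
Solve 6*infusion_rate + 22 = 22: infusion_rate = (22 - 22) / 6 = 0.

infusion_rate = 0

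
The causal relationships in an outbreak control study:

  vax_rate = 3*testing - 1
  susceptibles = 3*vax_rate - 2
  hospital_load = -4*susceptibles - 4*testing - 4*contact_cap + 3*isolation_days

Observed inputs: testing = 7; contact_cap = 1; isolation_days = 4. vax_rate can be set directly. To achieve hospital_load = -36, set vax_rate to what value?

Intervening on vax_rate fixes its value directly, overriding its dependence on testing.
Substituting into the hospital_load equation gives hospital_load = -12*vax_rate - 12.
Solve -12*vax_rate - 12 = -36: vax_rate = (-36 + 12) / -12 = 2.

vax_rate = 2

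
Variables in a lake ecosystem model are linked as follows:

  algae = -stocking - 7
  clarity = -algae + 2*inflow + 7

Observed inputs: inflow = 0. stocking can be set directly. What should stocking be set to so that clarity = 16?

stocking = 2

Substituting into the clarity equation gives clarity = stocking + 14.
Solve stocking + 14 = 16: stocking = (16 - 14) / 1 = 2.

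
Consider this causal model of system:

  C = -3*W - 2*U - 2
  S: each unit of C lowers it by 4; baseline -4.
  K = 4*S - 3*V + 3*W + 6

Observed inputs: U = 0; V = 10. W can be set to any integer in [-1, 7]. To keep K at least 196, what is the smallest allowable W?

W = 4

Substituting into the C equation gives C = -3*W - 2.
Substituting into the S equation gives S = 12*W + 4.
Substituting into the K equation gives K = 51*W - 8.
Require 51*W - 8 ≥ 196, so W ≥ 4.
The smallest integer in [-1, 7] satisfying this is 4.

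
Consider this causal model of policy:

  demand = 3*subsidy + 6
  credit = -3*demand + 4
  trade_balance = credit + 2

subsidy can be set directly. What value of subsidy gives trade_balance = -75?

subsidy = 7

Substituting into the credit equation gives credit = -9*subsidy - 14.
trade_balance becomes -9*subsidy - 12.
Solve -9*subsidy - 12 = -75: subsidy = (-75 + 12) / -9 = 7.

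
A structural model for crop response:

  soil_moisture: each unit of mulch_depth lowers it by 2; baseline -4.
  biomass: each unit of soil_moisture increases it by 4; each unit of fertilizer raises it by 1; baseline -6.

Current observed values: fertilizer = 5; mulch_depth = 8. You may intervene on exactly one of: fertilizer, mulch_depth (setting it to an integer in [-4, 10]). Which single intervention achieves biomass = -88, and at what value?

Intervening on fertilizer: with other inputs at their observed values, biomass = fertilizer - 86. Solving for -88 gives fertilizer = -2, within [-4, 10].
Intervening on mulch_depth: biomass = -8*mulch_depth - 17. Reaching -88 requires mulch_depth = 71/8, not an integer.

set fertilizer = -2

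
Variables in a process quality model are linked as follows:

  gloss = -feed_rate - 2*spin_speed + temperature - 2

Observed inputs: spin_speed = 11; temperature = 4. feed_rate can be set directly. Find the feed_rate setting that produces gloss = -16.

Substituting into the gloss equation gives gloss = -feed_rate - 20.
Solve -feed_rate - 20 = -16: feed_rate = (-16 + 20) / -1 = -4.

feed_rate = -4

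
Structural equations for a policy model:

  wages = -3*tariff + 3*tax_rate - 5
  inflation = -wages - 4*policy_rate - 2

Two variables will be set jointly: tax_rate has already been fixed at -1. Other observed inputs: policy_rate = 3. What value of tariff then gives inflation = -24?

With tax_rate held at -1:
Substituting into the wages equation gives wages = -3*tariff - 8.
inflation becomes 3*tariff - 6.
Solve 3*tariff - 6 = -24: tariff = (-24 + 6) / 3 = -6.

tariff = -6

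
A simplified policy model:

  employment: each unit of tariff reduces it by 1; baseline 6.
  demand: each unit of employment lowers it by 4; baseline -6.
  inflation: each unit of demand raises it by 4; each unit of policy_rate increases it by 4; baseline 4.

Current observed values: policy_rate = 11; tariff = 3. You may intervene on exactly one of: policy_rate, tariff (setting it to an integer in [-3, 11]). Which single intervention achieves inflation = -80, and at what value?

set policy_rate = -3

Intervening on policy_rate: with other inputs at their observed values, inflation = 4*policy_rate - 68. Solving for -80 gives policy_rate = -3, within [-3, 11].
Intervening on tariff: inflation = 16*tariff - 72. Reaching -80 requires tariff = -1/2, not an integer.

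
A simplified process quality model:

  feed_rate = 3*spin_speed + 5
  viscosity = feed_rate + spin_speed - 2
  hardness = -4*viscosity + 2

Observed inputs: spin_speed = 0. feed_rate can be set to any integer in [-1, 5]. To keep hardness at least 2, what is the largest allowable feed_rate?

Intervening on feed_rate fixes its value directly, overriding its dependence on spin_speed.
Substituting into the viscosity equation gives viscosity = feed_rate - 2.
Substituting into the hardness equation gives hardness = -4*feed_rate + 10.
Require -4*feed_rate + 10 ≥ 2, so feed_rate ≤ 2.
The largest integer in [-1, 5] satisfying this is 2.

feed_rate = 2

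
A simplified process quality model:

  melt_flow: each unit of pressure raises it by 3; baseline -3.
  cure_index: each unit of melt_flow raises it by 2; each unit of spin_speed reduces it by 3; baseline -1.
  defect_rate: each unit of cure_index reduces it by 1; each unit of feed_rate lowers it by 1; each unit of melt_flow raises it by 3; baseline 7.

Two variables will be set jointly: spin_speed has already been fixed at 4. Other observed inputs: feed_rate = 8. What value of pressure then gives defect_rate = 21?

pressure = 4

With spin_speed held at 4:
Substituting into the cure_index equation gives cure_index = 6*pressure - 19.
Substituting into the defect_rate equation gives defect_rate = 3*pressure + 9.
Solve 3*pressure + 9 = 21: pressure = (21 - 9) / 3 = 4.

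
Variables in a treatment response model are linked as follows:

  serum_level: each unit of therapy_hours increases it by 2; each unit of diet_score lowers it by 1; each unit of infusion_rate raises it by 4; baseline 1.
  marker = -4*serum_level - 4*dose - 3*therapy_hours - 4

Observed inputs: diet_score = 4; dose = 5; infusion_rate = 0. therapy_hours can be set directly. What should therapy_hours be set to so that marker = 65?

therapy_hours = -7

Substituting into the serum_level equation gives serum_level = 2*therapy_hours - 3.
This gives marker = -11*therapy_hours - 12.
Solve -11*therapy_hours - 12 = 65: therapy_hours = (65 + 12) / -11 = -7.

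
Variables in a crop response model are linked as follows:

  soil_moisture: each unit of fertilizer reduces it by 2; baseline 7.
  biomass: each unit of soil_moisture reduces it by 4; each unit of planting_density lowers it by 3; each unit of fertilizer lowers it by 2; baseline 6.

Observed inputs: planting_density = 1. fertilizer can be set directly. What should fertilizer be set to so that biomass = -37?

fertilizer = -2

Substituting into the biomass equation gives biomass = 6*fertilizer - 25.
Solve 6*fertilizer - 25 = -37: fertilizer = (-37 + 25) / 6 = -2.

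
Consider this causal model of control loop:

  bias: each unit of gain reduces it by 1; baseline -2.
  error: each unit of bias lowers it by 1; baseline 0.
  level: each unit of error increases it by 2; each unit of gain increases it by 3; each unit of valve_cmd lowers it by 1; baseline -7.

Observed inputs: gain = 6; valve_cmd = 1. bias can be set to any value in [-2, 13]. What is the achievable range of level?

Intervening on bias fixes its value directly, overriding its dependence on gain.
Substituting into the level equation gives level = -2*bias + 10.
Linear in bias, so extremes are at the endpoints: bias = -2 gives level = 14; bias = 13 gives level = -16.

-16 to 14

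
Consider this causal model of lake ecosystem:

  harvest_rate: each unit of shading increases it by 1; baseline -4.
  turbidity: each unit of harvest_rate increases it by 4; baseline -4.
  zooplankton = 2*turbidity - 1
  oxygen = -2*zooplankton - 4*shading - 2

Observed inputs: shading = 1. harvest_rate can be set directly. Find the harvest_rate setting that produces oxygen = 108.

harvest_rate = -6

Intervening on harvest_rate fixes its value directly, overriding its dependence on shading.
Substituting into the zooplankton equation gives zooplankton = 8*harvest_rate - 9.
Substituting into the oxygen equation gives oxygen = -16*harvest_rate + 12.
Solve -16*harvest_rate + 12 = 108: harvest_rate = (108 - 12) / -16 = -6.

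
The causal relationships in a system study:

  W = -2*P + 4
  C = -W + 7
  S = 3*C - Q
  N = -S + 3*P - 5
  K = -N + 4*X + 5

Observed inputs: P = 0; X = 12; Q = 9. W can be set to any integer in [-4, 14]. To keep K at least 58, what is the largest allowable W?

Intervening on W fixes its value directly, overriding its dependence on P.
Substituting into the S equation gives S = -3*W + 12.
This gives N = 3*W - 17.
Substituting into the K equation gives K = -3*W + 70.
Require -3*W + 70 ≥ 58, so W ≤ 4.
The largest integer in [-4, 14] satisfying this is 4.

W = 4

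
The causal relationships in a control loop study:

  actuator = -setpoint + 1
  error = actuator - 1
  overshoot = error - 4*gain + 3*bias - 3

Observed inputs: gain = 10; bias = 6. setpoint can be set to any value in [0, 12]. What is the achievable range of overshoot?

-37 to -25

Substituting into the error equation gives error = -setpoint.
Substituting into the overshoot equation gives overshoot = -setpoint - 25.
Linear in setpoint, so extremes are at the endpoints: setpoint = 0 gives overshoot = -25; setpoint = 12 gives overshoot = -37.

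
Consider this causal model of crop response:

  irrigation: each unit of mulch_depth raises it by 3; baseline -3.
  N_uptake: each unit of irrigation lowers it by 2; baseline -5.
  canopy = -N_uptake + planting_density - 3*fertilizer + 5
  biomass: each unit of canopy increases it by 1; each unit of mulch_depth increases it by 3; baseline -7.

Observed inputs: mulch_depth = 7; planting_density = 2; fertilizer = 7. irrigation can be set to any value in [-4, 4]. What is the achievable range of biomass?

Intervening on irrigation fixes its value directly, overriding its dependence on mulch_depth.
Substituting into the canopy equation gives canopy = 2*irrigation - 9.
So biomass = 2*irrigation + 5.
Linear in irrigation, so extremes are at the endpoints: irrigation = -4 gives biomass = -3; irrigation = 4 gives biomass = 13.

-3 to 13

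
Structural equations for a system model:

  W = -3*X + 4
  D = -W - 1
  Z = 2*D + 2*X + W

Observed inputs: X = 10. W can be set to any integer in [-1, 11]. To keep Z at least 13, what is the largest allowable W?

W = 5

Intervening on W fixes its value directly, overriding its dependence on X.
Substituting into the Z equation gives Z = -W + 18.
Require -W + 18 ≥ 13, so W ≤ 5.
The largest integer in [-1, 11] satisfying this is 5.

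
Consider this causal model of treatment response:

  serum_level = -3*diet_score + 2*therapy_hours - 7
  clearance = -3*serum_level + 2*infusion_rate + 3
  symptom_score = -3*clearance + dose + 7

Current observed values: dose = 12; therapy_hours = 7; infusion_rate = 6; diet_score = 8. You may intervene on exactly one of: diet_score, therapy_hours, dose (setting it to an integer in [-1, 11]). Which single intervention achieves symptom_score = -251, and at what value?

set therapy_hours = 3

Intervening on diet_score: symptom_score = -27*diet_score + 37. Reaching -251 requires diet_score = 32/3, not an integer.
Intervening on therapy_hours: with other inputs at their observed values, symptom_score = 18*therapy_hours - 305. Solving for -251 gives therapy_hours = 3, within [-1, 11].
Intervening on dose: symptom_score = dose - 191. Reaching -251 requires dose = -60, outside [-1, 11].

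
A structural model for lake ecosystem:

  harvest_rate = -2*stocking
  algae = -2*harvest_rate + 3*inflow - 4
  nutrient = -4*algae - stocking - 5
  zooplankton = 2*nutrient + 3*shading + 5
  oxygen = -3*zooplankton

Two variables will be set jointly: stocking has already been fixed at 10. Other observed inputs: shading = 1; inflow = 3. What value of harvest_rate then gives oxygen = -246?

With stocking held at 10:
Intervening on harvest_rate fixes its value directly, overriding its dependence on stocking.
Substituting into the algae equation gives algae = -2*harvest_rate + 5.
Substituting into the nutrient equation gives nutrient = 8*harvest_rate - 35.
zooplankton becomes 16*harvest_rate - 62.
Substituting into the oxygen equation gives oxygen = -48*harvest_rate + 186.
Solve -48*harvest_rate + 186 = -246: harvest_rate = (-246 - 186) / -48 = 9.

harvest_rate = 9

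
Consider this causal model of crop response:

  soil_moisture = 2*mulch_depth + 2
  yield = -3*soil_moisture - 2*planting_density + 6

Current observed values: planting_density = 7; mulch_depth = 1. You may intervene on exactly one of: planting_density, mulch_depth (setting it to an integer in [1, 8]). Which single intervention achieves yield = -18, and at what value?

set planting_density = 6

Intervening on planting_density: with other inputs at their observed values, yield = -2*planting_density - 6. Solving for -18 gives planting_density = 6, within [1, 8].
Intervening on mulch_depth: yield = -6*mulch_depth - 14. Reaching -18 requires mulch_depth = 2/3, not an integer.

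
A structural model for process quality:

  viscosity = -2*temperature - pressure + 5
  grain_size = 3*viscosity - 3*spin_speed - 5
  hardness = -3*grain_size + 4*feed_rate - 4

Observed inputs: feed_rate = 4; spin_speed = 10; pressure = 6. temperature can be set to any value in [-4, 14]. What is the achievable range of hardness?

54 to 378

Substituting into the viscosity equation gives viscosity = -2*temperature - 1.
Substituting into the grain_size equation gives grain_size = -6*temperature - 38.
This gives hardness = 18*temperature + 126.
Linear in temperature, so extremes are at the endpoints: temperature = -4 gives hardness = 54; temperature = 14 gives hardness = 378.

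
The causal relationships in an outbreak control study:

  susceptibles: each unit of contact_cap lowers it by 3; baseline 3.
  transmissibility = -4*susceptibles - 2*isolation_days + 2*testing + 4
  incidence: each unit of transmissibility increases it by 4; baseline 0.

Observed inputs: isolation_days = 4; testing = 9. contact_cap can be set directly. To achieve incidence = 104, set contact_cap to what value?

contact_cap = 2

Substituting into the transmissibility equation gives transmissibility = 12*contact_cap + 2.
Substituting into the incidence equation gives incidence = 48*contact_cap + 8.
Solve 48*contact_cap + 8 = 104: contact_cap = (104 - 8) / 48 = 2.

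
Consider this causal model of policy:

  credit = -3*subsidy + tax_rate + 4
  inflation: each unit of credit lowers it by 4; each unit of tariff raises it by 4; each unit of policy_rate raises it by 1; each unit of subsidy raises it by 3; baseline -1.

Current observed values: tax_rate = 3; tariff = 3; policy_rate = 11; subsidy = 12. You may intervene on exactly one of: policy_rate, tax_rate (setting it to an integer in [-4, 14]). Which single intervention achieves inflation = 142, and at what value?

set tax_rate = 11

Intervening on policy_rate: inflation = policy_rate + 163. Reaching 142 requires policy_rate = -21, outside [-4, 14].
Intervening on tax_rate: with other inputs at their observed values, inflation = -4*tax_rate + 186. Solving for 142 gives tax_rate = 11, within [-4, 14].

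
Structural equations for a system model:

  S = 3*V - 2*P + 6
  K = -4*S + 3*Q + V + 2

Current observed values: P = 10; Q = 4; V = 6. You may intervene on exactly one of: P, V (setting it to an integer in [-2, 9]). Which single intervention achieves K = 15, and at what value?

set V = 5

Intervening on P: K = 8*P - 76. Reaching 15 requires P = 91/8, not an integer.
Intervening on V: with other inputs at their observed values, K = -11*V + 70. Solving for 15 gives V = 5, within [-2, 9].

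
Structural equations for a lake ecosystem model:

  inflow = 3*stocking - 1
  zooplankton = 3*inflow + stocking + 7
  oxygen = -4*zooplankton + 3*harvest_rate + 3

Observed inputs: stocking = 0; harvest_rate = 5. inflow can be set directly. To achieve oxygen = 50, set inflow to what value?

Intervening on inflow fixes its value directly, overriding its dependence on stocking.
Substituting into the zooplankton equation gives zooplankton = 3*inflow + 7.
oxygen becomes -12*inflow - 10.
Solve -12*inflow - 10 = 50: inflow = (50 + 10) / -12 = -5.

inflow = -5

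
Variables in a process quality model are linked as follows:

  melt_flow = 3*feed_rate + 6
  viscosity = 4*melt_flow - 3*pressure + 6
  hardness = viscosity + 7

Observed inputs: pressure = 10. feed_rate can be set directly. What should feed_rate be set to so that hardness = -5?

Substituting into the viscosity equation gives viscosity = 12*feed_rate.
Substituting into the hardness equation gives hardness = 12*feed_rate + 7.
Solve 12*feed_rate + 7 = -5: feed_rate = (-5 - 7) / 12 = -1.

feed_rate = -1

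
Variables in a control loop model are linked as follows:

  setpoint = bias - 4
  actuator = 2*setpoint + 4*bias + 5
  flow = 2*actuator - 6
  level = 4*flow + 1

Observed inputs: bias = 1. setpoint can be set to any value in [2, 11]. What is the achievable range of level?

Intervening on setpoint fixes its value directly, overriding its dependence on bias.
Substituting into the actuator equation gives actuator = 2*setpoint + 9.
flow becomes 4*setpoint + 12.
level becomes 16*setpoint + 49.
Linear in setpoint, so extremes are at the endpoints: setpoint = 2 gives level = 81; setpoint = 11 gives level = 225.

81 to 225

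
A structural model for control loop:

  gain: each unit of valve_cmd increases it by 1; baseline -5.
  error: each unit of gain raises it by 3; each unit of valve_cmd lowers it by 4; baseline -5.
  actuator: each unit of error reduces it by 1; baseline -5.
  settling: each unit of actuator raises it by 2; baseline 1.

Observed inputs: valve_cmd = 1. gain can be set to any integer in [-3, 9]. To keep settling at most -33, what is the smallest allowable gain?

gain = 7

Intervening on gain fixes its value directly, overriding its dependence on valve_cmd.
Substituting into the error equation gives error = 3*gain - 9.
Substituting into the actuator equation gives actuator = -3*gain + 4.
Substituting into the settling equation gives settling = -6*gain + 9.
Require -6*gain + 9 ≤ -33, so gain ≥ 7.
The smallest integer in [-3, 9] satisfying this is 7.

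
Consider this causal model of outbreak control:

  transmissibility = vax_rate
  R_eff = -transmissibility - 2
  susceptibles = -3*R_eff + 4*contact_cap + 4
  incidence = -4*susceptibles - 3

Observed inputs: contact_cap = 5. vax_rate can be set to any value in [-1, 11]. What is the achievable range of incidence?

-255 to -111

Substituting into the R_eff equation gives R_eff = -vax_rate - 2.
susceptibles becomes 3*vax_rate + 30.
Substituting into the incidence equation gives incidence = -12*vax_rate - 123.
Linear in vax_rate, so extremes are at the endpoints: vax_rate = -1 gives incidence = -111; vax_rate = 11 gives incidence = -255.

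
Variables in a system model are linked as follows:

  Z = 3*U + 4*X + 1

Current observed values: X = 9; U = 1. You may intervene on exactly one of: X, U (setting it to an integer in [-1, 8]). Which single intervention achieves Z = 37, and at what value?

set U = 0

Intervening on X: Z = 4*X + 4. Reaching 37 requires X = 33/4, not an integer.
Intervening on U: with other inputs at their observed values, Z = 3*U + 37. Solving for 37 gives U = 0, within [-1, 8].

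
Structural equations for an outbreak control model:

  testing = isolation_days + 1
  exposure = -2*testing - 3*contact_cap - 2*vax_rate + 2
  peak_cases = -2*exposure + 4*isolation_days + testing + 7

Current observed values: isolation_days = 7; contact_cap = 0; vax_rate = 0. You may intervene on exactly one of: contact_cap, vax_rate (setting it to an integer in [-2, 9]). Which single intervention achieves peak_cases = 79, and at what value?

set vax_rate = 2

Intervening on contact_cap: peak_cases = 6*contact_cap + 71. Reaching 79 requires contact_cap = 4/3, not an integer.
Intervening on vax_rate: with other inputs at their observed values, peak_cases = 4*vax_rate + 71. Solving for 79 gives vax_rate = 2, within [-2, 9].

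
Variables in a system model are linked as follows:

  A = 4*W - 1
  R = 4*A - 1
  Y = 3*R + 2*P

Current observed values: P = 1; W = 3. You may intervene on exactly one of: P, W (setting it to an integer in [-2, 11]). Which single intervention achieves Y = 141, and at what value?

Intervening on P: with other inputs at their observed values, Y = 2*P + 129. Solving for 141 gives P = 6, within [-2, 11].
Intervening on W: Y = 48*W - 13. Reaching 141 requires W = 77/24, not an integer.

set P = 6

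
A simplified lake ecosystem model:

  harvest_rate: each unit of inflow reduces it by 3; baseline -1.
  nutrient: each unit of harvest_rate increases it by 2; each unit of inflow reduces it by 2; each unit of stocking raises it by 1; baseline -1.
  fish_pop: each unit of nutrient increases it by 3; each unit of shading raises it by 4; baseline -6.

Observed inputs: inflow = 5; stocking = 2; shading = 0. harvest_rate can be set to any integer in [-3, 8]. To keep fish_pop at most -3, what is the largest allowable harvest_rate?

Intervening on harvest_rate fixes its value directly, overriding its dependence on inflow.
Substituting into the nutrient equation gives nutrient = 2*harvest_rate - 9.
So fish_pop = 6*harvest_rate - 33.
Require 6*harvest_rate - 33 ≤ -3, so harvest_rate ≤ 5.
The largest integer in [-3, 8] satisfying this is 5.

harvest_rate = 5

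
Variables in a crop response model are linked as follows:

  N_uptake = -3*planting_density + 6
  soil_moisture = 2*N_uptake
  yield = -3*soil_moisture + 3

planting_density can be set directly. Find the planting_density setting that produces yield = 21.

planting_density = 3

Substituting into the soil_moisture equation gives soil_moisture = -6*planting_density + 12.
yield becomes 18*planting_density - 33.
Solve 18*planting_density - 33 = 21: planting_density = (21 + 33) / 18 = 3.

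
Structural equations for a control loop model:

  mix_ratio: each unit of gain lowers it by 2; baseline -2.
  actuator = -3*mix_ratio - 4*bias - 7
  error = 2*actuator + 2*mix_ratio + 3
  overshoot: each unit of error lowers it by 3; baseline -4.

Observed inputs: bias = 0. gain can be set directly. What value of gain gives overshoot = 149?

gain = -6

Substituting into the actuator equation gives actuator = 6*gain - 1.
error becomes 8*gain - 3.
overshoot becomes -24*gain + 5.
Solve -24*gain + 5 = 149: gain = (149 - 5) / -24 = -6.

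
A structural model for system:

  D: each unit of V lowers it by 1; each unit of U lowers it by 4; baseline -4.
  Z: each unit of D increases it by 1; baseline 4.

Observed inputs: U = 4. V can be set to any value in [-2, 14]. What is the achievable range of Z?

-30 to -14

Substituting into the D equation gives D = -V - 20.
This gives Z = -V - 16.
Linear in V, so extremes are at the endpoints: V = -2 gives Z = -14; V = 14 gives Z = -30.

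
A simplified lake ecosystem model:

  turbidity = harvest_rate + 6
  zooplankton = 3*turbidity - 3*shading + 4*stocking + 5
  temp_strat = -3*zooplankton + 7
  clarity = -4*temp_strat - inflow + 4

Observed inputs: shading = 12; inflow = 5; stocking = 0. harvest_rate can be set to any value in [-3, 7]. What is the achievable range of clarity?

-293 to 67

Substituting into the zooplankton equation gives zooplankton = 3*harvest_rate - 13.
Substituting into the temp_strat equation gives temp_strat = -9*harvest_rate + 46.
So clarity = 36*harvest_rate - 185.
Linear in harvest_rate, so extremes are at the endpoints: harvest_rate = -3 gives clarity = -293; harvest_rate = 7 gives clarity = 67.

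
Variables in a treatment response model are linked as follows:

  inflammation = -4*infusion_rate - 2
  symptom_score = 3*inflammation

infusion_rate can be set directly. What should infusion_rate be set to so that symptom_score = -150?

infusion_rate = 12

Substituting into the symptom_score equation gives symptom_score = -12*infusion_rate - 6.
Solve -12*infusion_rate - 6 = -150: infusion_rate = (-150 + 6) / -12 = 12.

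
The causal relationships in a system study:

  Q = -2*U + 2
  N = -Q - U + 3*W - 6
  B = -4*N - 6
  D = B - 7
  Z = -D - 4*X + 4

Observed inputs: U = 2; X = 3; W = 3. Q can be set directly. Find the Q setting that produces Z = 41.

Intervening on Q fixes its value directly, overriding its dependence on U.
Substituting into the N equation gives N = -Q + 1.
Substituting into the B equation gives B = 4*Q - 10.
This gives D = 4*Q - 17.
Substituting into the Z equation gives Z = -4*Q + 9.
Solve -4*Q + 9 = 41: Q = (41 - 9) / -4 = -8.

Q = -8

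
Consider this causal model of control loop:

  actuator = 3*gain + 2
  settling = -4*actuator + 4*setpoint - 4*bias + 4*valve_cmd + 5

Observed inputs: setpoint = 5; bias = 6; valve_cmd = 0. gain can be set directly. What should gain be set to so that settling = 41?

gain = -4

Substituting into the settling equation gives settling = -12*gain - 7.
Solve -12*gain - 7 = 41: gain = (41 + 7) / -12 = -4.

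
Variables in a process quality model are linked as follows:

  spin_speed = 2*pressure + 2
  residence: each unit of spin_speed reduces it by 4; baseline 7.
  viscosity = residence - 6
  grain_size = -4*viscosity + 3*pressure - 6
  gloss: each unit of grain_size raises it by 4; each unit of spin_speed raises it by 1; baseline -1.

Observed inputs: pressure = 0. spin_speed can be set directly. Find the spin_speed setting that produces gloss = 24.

Intervening on spin_speed fixes its value directly, overriding its dependence on pressure.
Substituting into the viscosity equation gives viscosity = -4*spin_speed + 1.
So grain_size = 16*spin_speed - 10.
Substituting into the gloss equation gives gloss = 65*spin_speed - 41.
Solve 65*spin_speed - 41 = 24: spin_speed = (24 + 41) / 65 = 1.

spin_speed = 1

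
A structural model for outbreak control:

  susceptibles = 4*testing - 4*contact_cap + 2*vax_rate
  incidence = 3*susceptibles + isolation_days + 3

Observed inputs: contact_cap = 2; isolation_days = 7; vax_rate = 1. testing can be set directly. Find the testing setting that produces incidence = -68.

Substituting into the susceptibles equation gives susceptibles = 4*testing - 6.
Substituting into the incidence equation gives incidence = 12*testing - 8.
Solve 12*testing - 8 = -68: testing = (-68 + 8) / 12 = -5.

testing = -5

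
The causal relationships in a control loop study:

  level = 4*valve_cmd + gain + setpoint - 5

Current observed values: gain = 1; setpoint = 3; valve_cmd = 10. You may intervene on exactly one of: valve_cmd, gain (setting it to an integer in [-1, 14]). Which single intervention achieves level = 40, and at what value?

Intervening on valve_cmd: level = 4*valve_cmd - 1. Reaching 40 requires valve_cmd = 41/4, not an integer.
Intervening on gain: with other inputs at their observed values, level = gain + 38. Solving for 40 gives gain = 2, within [-1, 14].

set gain = 2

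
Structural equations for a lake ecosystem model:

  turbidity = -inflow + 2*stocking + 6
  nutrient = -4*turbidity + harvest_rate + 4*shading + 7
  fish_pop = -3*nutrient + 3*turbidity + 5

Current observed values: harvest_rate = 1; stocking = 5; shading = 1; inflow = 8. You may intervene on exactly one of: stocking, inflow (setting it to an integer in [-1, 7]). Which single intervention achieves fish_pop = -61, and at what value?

set stocking = 0

Intervening on stocking: with other inputs at their observed values, fish_pop = 30*stocking - 61. Solving for -61 gives stocking = 0, within [-1, 7].
Intervening on inflow: fish_pop = -15*inflow + 209. Reaching -61 requires inflow = 18, outside [-1, 7].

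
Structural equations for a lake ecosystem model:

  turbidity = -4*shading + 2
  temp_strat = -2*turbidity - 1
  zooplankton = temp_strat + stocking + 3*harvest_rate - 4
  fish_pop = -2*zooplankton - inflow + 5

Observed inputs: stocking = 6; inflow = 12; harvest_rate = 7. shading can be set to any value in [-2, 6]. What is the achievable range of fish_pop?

-139 to -11

Substituting into the temp_strat equation gives temp_strat = 8*shading - 5.
Substituting into the zooplankton equation gives zooplankton = 8*shading + 18.
fish_pop becomes -16*shading - 43.
Linear in shading, so extremes are at the endpoints: shading = -2 gives fish_pop = -11; shading = 6 gives fish_pop = -139.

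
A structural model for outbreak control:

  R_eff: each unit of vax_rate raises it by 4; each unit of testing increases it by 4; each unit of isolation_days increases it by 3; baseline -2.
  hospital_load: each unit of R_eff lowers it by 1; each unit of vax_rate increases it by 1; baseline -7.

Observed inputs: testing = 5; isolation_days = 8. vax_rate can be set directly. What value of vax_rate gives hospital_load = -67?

vax_rate = 6

Substituting into the R_eff equation gives R_eff = 4*vax_rate + 42.
Substituting into the hospital_load equation gives hospital_load = -3*vax_rate - 49.
Solve -3*vax_rate - 49 = -67: vax_rate = (-67 + 49) / -3 = 6.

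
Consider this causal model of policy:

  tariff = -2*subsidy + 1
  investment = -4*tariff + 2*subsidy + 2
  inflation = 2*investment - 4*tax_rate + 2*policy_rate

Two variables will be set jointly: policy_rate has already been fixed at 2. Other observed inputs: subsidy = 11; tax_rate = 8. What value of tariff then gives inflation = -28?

tariff = 6

With policy_rate held at 2:
Intervening on tariff fixes its value directly, overriding its dependence on subsidy.
Substituting into the investment equation gives investment = -4*tariff + 24.
So inflation = -8*tariff + 20.
Solve -8*tariff + 20 = -28: tariff = (-28 - 20) / -8 = 6.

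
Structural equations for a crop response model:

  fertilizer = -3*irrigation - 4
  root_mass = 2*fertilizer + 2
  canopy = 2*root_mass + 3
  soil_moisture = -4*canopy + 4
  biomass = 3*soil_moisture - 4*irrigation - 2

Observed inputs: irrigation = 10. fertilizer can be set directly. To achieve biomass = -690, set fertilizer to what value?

Intervening on fertilizer fixes its value directly, overriding its dependence on irrigation.
Substituting into the canopy equation gives canopy = 4*fertilizer + 7.
So soil_moisture = -16*fertilizer - 24.
Substituting into the biomass equation gives biomass = -48*fertilizer - 114.
Solve -48*fertilizer - 114 = -690: fertilizer = (-690 + 114) / -48 = 12.

fertilizer = 12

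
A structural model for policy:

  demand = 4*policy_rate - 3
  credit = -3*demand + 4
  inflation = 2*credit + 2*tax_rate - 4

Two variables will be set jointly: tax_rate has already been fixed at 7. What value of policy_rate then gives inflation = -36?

With tax_rate held at 7:
Substituting into the credit equation gives credit = -12*policy_rate + 13.
inflation becomes -24*policy_rate + 36.
Solve -24*policy_rate + 36 = -36: policy_rate = (-36 - 36) / -24 = 3.

policy_rate = 3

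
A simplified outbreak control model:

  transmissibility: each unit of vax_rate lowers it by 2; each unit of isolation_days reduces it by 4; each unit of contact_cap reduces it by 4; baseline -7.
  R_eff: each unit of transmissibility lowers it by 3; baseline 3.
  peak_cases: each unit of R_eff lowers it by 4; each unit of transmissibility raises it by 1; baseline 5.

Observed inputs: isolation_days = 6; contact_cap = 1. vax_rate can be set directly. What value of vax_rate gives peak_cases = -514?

vax_rate = 2

Substituting into the transmissibility equation gives transmissibility = -2*vax_rate - 35.
R_eff becomes 6*vax_rate + 108.
So peak_cases = -26*vax_rate - 462.
Solve -26*vax_rate - 462 = -514: vax_rate = (-514 + 462) / -26 = 2.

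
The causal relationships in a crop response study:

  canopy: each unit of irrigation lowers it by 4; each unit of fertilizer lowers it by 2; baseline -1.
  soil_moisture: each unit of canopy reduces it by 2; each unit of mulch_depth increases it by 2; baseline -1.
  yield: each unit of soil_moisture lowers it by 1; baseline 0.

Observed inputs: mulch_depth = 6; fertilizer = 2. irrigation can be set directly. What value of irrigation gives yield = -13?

Substituting into the canopy equation gives canopy = -4*irrigation - 5.
Substituting into the soil_moisture equation gives soil_moisture = 8*irrigation + 21.
Substituting into the yield equation gives yield = -8*irrigation - 21.
Solve -8*irrigation - 21 = -13: irrigation = (-13 + 21) / -8 = -1.

irrigation = -1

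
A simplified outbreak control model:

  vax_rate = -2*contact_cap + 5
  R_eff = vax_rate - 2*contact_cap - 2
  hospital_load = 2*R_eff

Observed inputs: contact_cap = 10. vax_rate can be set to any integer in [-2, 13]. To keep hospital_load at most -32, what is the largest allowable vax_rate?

vax_rate = 6

Intervening on vax_rate fixes its value directly, overriding its dependence on contact_cap.
Substituting into the R_eff equation gives R_eff = vax_rate - 22.
Substituting into the hospital_load equation gives hospital_load = 2*vax_rate - 44.
Require 2*vax_rate - 44 ≤ -32, so vax_rate ≤ 6.
The largest integer in [-2, 13] satisfying this is 6.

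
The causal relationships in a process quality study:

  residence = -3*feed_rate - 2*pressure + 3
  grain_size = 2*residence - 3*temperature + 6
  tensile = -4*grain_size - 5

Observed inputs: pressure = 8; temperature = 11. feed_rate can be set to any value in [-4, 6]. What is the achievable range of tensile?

111 to 351

Substituting into the residence equation gives residence = -3*feed_rate - 13.
grain_size becomes -6*feed_rate - 53.
Substituting into the tensile equation gives tensile = 24*feed_rate + 207.
Linear in feed_rate, so extremes are at the endpoints: feed_rate = -4 gives tensile = 111; feed_rate = 6 gives tensile = 351.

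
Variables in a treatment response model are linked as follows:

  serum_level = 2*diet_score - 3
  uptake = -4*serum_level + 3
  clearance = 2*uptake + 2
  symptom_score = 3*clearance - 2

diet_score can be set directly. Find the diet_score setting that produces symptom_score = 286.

Substituting into the uptake equation gives uptake = -8*diet_score + 15.
Substituting into the clearance equation gives clearance = -16*diet_score + 32.
symptom_score becomes -48*diet_score + 94.
Solve -48*diet_score + 94 = 286: diet_score = (286 - 94) / -48 = -4.

diet_score = -4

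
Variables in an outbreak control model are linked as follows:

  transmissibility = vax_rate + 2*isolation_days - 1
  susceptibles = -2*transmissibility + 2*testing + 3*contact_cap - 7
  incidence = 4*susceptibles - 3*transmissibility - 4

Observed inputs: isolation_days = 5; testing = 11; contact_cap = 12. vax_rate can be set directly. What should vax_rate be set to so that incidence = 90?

Substituting into the transmissibility equation gives transmissibility = vax_rate + 9.
susceptibles becomes -2*vax_rate + 33.
Substituting into the incidence equation gives incidence = -11*vax_rate + 101.
Solve -11*vax_rate + 101 = 90: vax_rate = (90 - 101) / -11 = 1.

vax_rate = 1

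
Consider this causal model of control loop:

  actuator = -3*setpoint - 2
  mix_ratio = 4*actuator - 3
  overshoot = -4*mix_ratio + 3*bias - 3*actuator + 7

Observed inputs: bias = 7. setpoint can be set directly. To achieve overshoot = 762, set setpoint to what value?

setpoint = 12

Substituting into the mix_ratio equation gives mix_ratio = -12*setpoint - 11.
Substituting into the overshoot equation gives overshoot = 57*setpoint + 78.
Solve 57*setpoint + 78 = 762: setpoint = (762 - 78) / 57 = 12.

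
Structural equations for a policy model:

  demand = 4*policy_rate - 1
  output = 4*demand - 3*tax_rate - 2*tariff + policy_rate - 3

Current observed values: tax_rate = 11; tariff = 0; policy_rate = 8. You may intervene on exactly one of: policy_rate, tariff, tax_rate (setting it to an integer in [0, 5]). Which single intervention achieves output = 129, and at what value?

Intervening on policy_rate: output = 17*policy_rate - 40. Reaching 129 requires policy_rate = 169/17, not an integer.
Intervening on tariff: output = -2*tariff + 96. Reaching 129 requires tariff = -33/2, not an integer.
Intervening on tax_rate: with other inputs at their observed values, output = -3*tax_rate + 129. Solving for 129 gives tax_rate = 0, within [0, 5].

set tax_rate = 0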